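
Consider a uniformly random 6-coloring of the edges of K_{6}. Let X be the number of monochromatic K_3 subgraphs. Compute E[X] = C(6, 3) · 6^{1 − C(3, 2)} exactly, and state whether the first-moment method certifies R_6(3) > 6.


E[X] = C(6, 3) · 6^{1 − 3} = 20 · 6^{−2} = 20/36.
As a reduced fraction: E[X] = 5/9 ≈ 0.55556.
Is E[X] < 1? YES.
Since E[X] < 1, there exists a 6-coloring of K_{6} with no monochromatic K_3; hence R_6(3) > 6.

E[X] = 5/9 ≈ 0.55556; E[X] < 1, so R_6(3) > 6.


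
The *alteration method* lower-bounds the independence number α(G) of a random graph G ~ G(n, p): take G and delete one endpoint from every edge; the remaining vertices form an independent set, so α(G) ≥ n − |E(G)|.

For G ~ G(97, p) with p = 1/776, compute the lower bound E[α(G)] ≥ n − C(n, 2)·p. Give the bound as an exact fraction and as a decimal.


E[|E(G)|] = C(97, 2)·p = 4656 · (1/776) = 6.
E[α(G)] ≥ n − E[|E(G)|] = 97 − 6 = 91.
Numerically: ≈ 91.000.
(This is only a lower bound; the true E[α(G)] may be larger.)

E[α(G)] ≥ 91 ≈ 91.000.


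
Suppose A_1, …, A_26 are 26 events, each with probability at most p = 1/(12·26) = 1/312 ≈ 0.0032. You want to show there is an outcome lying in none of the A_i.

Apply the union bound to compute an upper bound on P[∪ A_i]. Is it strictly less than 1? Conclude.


Union bound: P[∪_{i=1}^{26} A_i] ≤ Σ_i P[A_i] ≤ 26·p = 26·(1/312) = 1/12.
Numerically: 1/12 ≈ 0.0833.
Is 1/12 < 1? YES.
Since P[∪ A_i] ≤ 1/12 < 1, the complement has P[∩ A_i^c] ≥ 1 − 1/12 = 11/12 > 0, so some outcome avoids every A_i.

26·p = 1/12 ≈ 0.0833; existence CERTIFIED by the union bound.


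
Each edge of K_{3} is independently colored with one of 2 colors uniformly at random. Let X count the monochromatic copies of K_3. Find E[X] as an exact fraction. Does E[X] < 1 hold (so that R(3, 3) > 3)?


E[X] = C(3, 3) · 2^{1 − 3} = 1 · 2^{−2} = 1/4.
As a reduced fraction: E[X] = 1/4 ≈ 0.250.
Is E[X] < 1? YES.
Since E[X] < 1, there exists a 2-coloring of K_{3} with no monochromatic K_3; hence R(3, 3) > 3.

E[X] = 1/4 ≈ 0.250; E[X] < 1, so R(3, 3) > 3.


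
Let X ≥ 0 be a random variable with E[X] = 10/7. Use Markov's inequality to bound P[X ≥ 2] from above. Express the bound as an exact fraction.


μ = E[X] = 10/7, a = 2.
Markov: P[X ≥ 2] ≤ μ/a = (10/7)/2 = 5/7.
Numerically: ≈ 0.7143.
(Since a = 2 > μ = 1.4286, the bound 5/7 is < 1 and informative.)

P[X ≥ 2] ≤ 5/7 ≈ 0.7143.


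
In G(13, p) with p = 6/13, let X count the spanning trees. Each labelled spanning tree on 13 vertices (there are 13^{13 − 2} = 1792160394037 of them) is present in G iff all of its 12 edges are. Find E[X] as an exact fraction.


K_13 has 13^{13 − 2} = 1792160394037 labelled spanning trees.
For each such spanning tree H, let X_H = 1 if all 12 edges of H are present in G. Then P[X_H = 1] = p^{12} = (6/13)^{12} = 2176782336/23298085122481.
By linearity: E[X] = Σ_H E[X_H] = 1792160394037 · p^{12} = 1792160394037 · 2176782336/23298085122481 = 2176782336/13.
Numerically: E[X] ≈ 1.67e+08.

E[X] = 1792160394037 · (6/13)^{12} = 2176782336/13 ≈ 1.67e+08.


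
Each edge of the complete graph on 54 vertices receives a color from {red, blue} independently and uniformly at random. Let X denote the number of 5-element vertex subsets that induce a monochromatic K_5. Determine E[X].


Let X = Σ_S X_S over the C(54, 5) = 3162510 subsets S of size 5, where X_S = 1 if the K_5 on S is monochromatic.
For a fixed S, the K_5 on S has C(5, 2) = 10 edges. P[all 10 edges red] = (1/2)^10, and likewise for blue, so P[monochromatic] = 2·(1/2)^10 = 2^{1 − 10} = 1/512.
Summing: E[X] = C(54, 5) · 2^{1 − 10} = 3162510 · 1/512 = 1581255/256.
Numerically: E[X] ≈ 6176.77734.

E[X] = C(54,5)·2^(1−C(5,2)) = 1581255/256 ≈ 6176.77734.


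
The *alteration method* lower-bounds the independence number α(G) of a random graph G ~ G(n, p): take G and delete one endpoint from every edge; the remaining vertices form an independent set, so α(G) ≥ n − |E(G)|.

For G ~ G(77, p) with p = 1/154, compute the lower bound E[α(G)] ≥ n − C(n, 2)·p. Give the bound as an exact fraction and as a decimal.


E[|E(G)|] = C(77, 2)·p = 2926 · (1/154) = 19.
E[α(G)] ≥ n − E[|E(G)|] = 77 − 19 = 58.
Numerically: ≈ 58.000000.
(This is only a lower bound; the true E[α(G)] may be larger.)

E[α(G)] ≥ 58 ≈ 58.000000.


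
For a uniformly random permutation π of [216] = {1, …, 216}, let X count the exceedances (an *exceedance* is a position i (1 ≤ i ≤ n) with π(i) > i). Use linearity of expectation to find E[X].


Write X = Σ_{i=1}^{216} X_i, where X_i = 1_{π(i) > i}.
For each fixed i, π(i) is uniform over {1, …, 216} (marginal of a uniform permutation), so P[π(i) > i] = (n − i)/n. Summing: Σ_{i=1}^{216} (n − i)/n = (0 + 1 + … + 215)/216 = 216(216 − 1)/(2·216) = (216 − 1)/2.
Hence E[X] = Σ_{i=1}^{216} (216 − i)/216 = 215/2 ≈ 107.500.

E[X] = 215/2 = 107.500.


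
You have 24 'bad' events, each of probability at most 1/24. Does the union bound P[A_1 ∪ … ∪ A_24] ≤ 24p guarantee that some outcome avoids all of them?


Union bound: P[∪_{i=1}^{24} A_i] ≤ Σ_i P[A_i] ≤ 24·p = 24·(1/24) = 1.
Numerically: 1 ≈ 1.000.
Is 1 < 1? NO.
Since the bound 1 is ≥ 1, the union bound is uninformative here; it does NOT by itself certify existence.

24·p = 1 ≈ 1.000; existence NOT certified by the union bound.


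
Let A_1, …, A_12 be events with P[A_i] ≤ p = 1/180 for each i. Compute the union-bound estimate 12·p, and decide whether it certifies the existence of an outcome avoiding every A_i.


Union bound: P[∪_{i=1}^{12} A_i] ≤ Σ_i P[A_i] ≤ 12·p = 12·(1/180) = 1/15.
Numerically: 1/15 ≈ 0.067.
Is 1/15 < 1? YES.
Since P[∪ A_i] ≤ 1/15 < 1, the complement has P[∩ A_i^c] ≥ 1 − 1/15 = 14/15 > 0, so some outcome avoids every A_i.

12·p = 1/15 ≈ 0.067; existence CERTIFIED by the union bound.


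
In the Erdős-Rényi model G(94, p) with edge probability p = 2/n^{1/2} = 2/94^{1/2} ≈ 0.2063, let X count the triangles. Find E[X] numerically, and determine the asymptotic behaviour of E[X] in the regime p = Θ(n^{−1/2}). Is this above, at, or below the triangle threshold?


Number of potential triangles: C(94, 3) = 134044.
Each occurs with probability p³ ≈ (0.2063)³ ≈ 8.778053e-03.
By linearity: E[X] = C(94, 3)·p³ ≈ 134044 · 8.778053e-03 ≈ 1176.6454.
Since α = 1/2 < 1, p = c/n^{1/2} ≫ 1/n is above the triangle threshold p ~ 1/n. Asymptotically E[X] ~ (c³/6)·n^{3(1−α)} = (2³/6)·n^{1.5} → ∞; triangles are abundant w.h.p.

E[X] ≈ 1176.6454; in regime p = Θ(1/n^{1/2}) E[X] diverges (above the triangle threshold p ~ 1/n).


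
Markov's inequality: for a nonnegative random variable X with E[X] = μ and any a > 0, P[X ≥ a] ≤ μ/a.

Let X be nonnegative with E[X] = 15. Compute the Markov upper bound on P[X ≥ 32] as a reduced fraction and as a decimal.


μ = E[X] = 15, a = 32.
Markov: P[X ≥ 32] ≤ μ/a = (15)/32 = 15/32.
Numerically: ≈ 0.4688.
(Since a = 32 > μ = 15.0000, the bound 15/32 is < 1 and informative.)

P[X ≥ 32] ≤ 15/32 ≈ 0.4688.


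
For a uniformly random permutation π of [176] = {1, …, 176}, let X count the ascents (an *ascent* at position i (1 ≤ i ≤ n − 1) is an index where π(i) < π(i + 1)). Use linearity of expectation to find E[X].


Write X = Σ X_I over i = 1, …, 175, with X_I the indicator of one ascent.
There are 175 indicators.
For each fixed i, the pair (π(i), π(i+1)) is a uniformly random ordered pair of distinct values from {1, …, 176}; by symmetry P[π(i) < π(i+1)] = 1/2.
By linearity: E[X] = 175 · (1/2) = (176 − 1) · (1/2) = 175/2 ≈ 87.500.

E[X] = 175/2 = 87.500.


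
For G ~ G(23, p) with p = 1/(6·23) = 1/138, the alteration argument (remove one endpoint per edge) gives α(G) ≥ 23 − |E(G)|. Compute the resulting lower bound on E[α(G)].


E[|E(G)|] = C(23, 2)·p = 253 · (1/138) = 11/6.
E[α(G)] ≥ n − E[|E(G)|] = 23 − 11/6 = 127/6.
Numerically: ≈ 21.166667.
(This is only a lower bound; the true E[α(G)] may be larger.)

E[α(G)] ≥ 127/6 ≈ 21.166667.


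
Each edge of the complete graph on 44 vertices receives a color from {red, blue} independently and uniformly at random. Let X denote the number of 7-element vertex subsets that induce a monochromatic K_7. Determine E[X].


Let X = Σ_S X_S over the C(44, 7) = 38320568 subsets S of size 7, where X_S = 1 if the K_7 on S is monochromatic.
For a fixed S, the K_7 on S has C(7, 2) = 21 edges. P[all 21 edges red] = (1/2)^21, and likewise for blue, so P[monochromatic] = 2·(1/2)^21 = 2^{1 − 21} = 1/1048576.
Summing: E[X] = C(44, 7) · 2^{1 − 21} = 38320568 · 1/1048576 = 4790071/131072.
Numerically: E[X] ≈ 36.5453.

E[X] = C(44,7)·2^(1−C(7,2)) = 4790071/131072 ≈ 36.5453.


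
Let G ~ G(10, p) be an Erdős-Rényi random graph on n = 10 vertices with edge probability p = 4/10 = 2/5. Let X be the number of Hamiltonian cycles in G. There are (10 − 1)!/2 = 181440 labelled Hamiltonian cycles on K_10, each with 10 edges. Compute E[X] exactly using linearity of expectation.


K_10 has (10 − 1)!/2 = 181440 labelled Hamiltonian cycles.
For each such Hamiltonian cycle H, let X_H = 1 if all 10 edges of H are present in G. Then P[X_H = 1] = p^{10} = (2/5)^{10} = 1024/9765625.
By linearity of expectation: E[X] = Σ_H E[X_H] = 181440 · p^{10} = 181440 · 1024/9765625 = 37158912/1953125.
Numerically: E[X] ≈ 19.0254.

E[X] = 181440 · (2/5)^{10} = 37158912/1953125 ≈ 19.0254.


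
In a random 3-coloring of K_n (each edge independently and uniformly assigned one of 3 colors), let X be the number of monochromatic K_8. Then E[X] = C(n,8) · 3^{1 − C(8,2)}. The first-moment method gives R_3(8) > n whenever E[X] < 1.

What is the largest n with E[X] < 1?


We need C(n, 8) · 3^{1 − 28} < 1, i.e. C(n, 8) < 3^{28 − 1} = 7625597484987.
Check values of n near the boundary:
  n = 151: C(151, 8) = 5551321138650; 5551321138650 < 7625597484987? YES
  n = 152: C(152, 8) = 5859727868575; 5859727868575 < 7625597484987? YES
  n = 153: C(153, 8) = 6183023199255; 6183023199255 < 7625597484987? YES
  n = 154: C(154, 8) = 6521818990995; 6521818990995 < 7625597484987? YES
  n = 155: C(155, 8) = 6876747915675; 6876747915675 < 7625597484987? YES
  n = 156: C(156, 8) = 7248464019225; 7248464019225 < 7625597484987? YES
  n = 157: C(157, 8) = 7637643295425; 7637643295425 < 7625597484987? NO
  n = 158: C(158, 8) = 8044984271181; 8044984271181 < 7625597484987? NO
  n = 159: C(159, 8) = 8471208603429; 8471208603429 < 7625597484987? NO
The largest n with C(n, 8) < 7625597484987 is n = 156 (where E[X] = 805384891025/847288609443 ≈ 0.9505). Hence R_3(8) > 156, i.e. R_3(8) ≥ 157.

Largest n = 156; hence R_3(8) > 156.


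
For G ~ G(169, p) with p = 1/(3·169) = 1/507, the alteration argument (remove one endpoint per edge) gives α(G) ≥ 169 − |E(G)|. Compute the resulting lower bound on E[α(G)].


E[|E(G)|] = C(169, 2)·p = 14196 · (1/507) = 28.
E[α(G)] ≥ n − E[|E(G)|] = 169 − 28 = 141.
Numerically: ≈ 141.000000.
(This is only a lower bound; the true E[α(G)] may be larger.)

E[α(G)] ≥ 141 ≈ 141.000000.


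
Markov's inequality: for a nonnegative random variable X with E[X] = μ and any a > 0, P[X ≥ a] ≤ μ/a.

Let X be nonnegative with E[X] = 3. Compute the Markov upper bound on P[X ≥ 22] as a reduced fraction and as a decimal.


μ = E[X] = 3, a = 22.
Markov: P[X ≥ 22] ≤ μ/a = (3)/22 = 3/22.
Numerically: ≈ 0.136.
(Since a = 22 > μ = 3.000, the bound 3/22 is < 1 and informative.)

P[X ≥ 22] ≤ 3/22 ≈ 0.136.


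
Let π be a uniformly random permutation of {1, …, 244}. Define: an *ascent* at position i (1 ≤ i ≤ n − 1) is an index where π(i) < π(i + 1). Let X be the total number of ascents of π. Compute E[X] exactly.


Write X = Σ X_I over i = 1, …, 243, with X_I the indicator of one ascent.
There are 243 indicators.
For each fixed i, the pair (π(i), π(i+1)) is a uniformly random ordered pair of distinct values from {1, …, 244}; by symmetry P[π(i) < π(i+1)] = 1/2.
By linearity: E[X] = 243 · (1/2) = (244 − 1) · (1/2) = 243/2 ≈ 121.500000.

E[X] = 243/2 = 121.500000.


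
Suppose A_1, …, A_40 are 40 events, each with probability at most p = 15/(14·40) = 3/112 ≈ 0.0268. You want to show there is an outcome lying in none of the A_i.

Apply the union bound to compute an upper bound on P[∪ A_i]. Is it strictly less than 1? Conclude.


Union bound: P[∪_{i=1}^{40} A_i] ≤ Σ_i P[A_i] ≤ 40·p = 40·(3/112) = 15/14.
Numerically: 15/14 ≈ 1.0714.
Is 15/14 < 1? NO.
Since the bound 15/14 is ≥ 1, the union bound is uninformative here; it does NOT by itself certify existence.

40·p = 15/14 ≈ 1.0714; existence NOT certified by the union bound.


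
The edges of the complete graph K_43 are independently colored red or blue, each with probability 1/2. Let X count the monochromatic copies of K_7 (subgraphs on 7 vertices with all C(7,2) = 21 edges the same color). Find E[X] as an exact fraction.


Let X = Σ_S X_S over the C(43, 7) = 32224114 subsets S of size 7, where X_S = 1 if the K_7 on S is monochromatic.
For a fixed S, the K_7 on S has C(7, 2) = 21 edges. P[all 21 edges red] = (1/2)^21, and likewise for blue, so P[monochromatic] = 2·(1/2)^21 = 2^{1 − 21} = 1/1048576.
Summing: E[X] = C(43, 7) · 2^{1 − 21} = 32224114 · 1/1048576 = 16112057/524288.
Numerically: E[X] ≈ 30.731.

E[X] = C(43,7)·2^(1−C(7,2)) = 16112057/524288 ≈ 30.731.


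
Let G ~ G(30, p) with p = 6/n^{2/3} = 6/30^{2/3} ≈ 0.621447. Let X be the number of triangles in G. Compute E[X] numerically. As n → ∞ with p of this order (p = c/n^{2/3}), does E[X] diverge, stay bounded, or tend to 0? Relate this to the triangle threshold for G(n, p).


Number of potential triangles: C(30, 3) = 4060.
Each occurs with probability p³ ≈ (0.621447)³ ≈ 2.40000000e-01.
By linearity: E[X] = C(30, 3)·p³ ≈ 4060 · 2.40000000e-01 ≈ 974.400000.
Since α = 2/3 < 1, p = c/n^{2/3} ≫ 1/n is above the triangle threshold p ~ 1/n. Asymptotically E[X] ~ (c³/6)·n^{3(1−α)} = (6³/6)·n^{1} → ∞; triangles are abundant w.h.p.

E[X] ≈ 974.400000; in regime p = Θ(1/n^{2/3}) E[X] diverges (above the triangle threshold p ~ 1/n).


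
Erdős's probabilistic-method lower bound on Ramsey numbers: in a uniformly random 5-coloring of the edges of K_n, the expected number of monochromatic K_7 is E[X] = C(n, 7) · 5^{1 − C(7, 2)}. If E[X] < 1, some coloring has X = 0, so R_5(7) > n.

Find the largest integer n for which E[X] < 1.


We need C(n, 7) · 5^{1 − 21} < 1, i.e. C(n, 7) < 5^{21 − 1} = 95367431640625.
Check values of n near the boundary:
  n = 335: C(335, 7) = 88202498238195; 88202498238195 < 95367431640625? YES
  n = 336: C(336, 7) = 90079147136880; 90079147136880 < 95367431640625? YES
  n = 337: C(337, 7) = 91989916924632; 91989916924632 < 95367431640625? YES
  n = 338: C(338, 7) = 93935323022736; 93935323022736 < 95367431640625? YES
  n = 339: C(339, 7) = 95915887062372; 95915887062372 < 95367431640625? NO
The largest n with C(n, 7) < 95367431640625 is n = 338 (where E[X] = 93935323022736/95367431640625 ≈ 0.985). Hence R_5(7) > 338, i.e. R_5(7) ≥ 339.

Largest n = 338; hence R_5(7) > 338.


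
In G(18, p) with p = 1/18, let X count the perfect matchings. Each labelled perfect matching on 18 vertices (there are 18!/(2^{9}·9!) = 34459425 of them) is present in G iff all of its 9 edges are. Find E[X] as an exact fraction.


K_18 has 18!/(2^{9}·9!) = 34459425 labelled perfect matchings.
For each such perfect matching H, let X_H = 1 if all 9 edges of H are present in G. Then P[X_H = 1] = p^{9} = (1/18)^{9} = 1/198359290368.
By linearity of expectation: E[X] = Σ_H E[X_H] = 34459425 · p^{9} = 34459425 · 1/198359290368 = 425425/2448880128.
Numerically: E[X] ≈ 0.00017372.

E[X] = 34459425 · (1/18)^{9} = 425425/2448880128 ≈ 0.00017372.


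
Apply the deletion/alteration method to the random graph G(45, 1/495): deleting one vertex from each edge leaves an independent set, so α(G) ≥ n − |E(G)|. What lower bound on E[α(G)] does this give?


E[|E(G)|] = C(45, 2)·p = 990 · (1/495) = 2.
E[α(G)] ≥ n − E[|E(G)|] = 45 − 2 = 43.
Numerically: ≈ 43.00000.
(This is only a lower bound; the true E[α(G)] may be larger.)

E[α(G)] ≥ 43 ≈ 43.00000.


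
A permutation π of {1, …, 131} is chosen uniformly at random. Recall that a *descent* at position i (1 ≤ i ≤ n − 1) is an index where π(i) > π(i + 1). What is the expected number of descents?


Write X = Σ X_I over i = 1, …, 130, with X_I the indicator of one descent.
There are 130 indicators.
For each fixed i, the pair (π(i), π(i+1)) is a uniformly random ordered pair of distinct values from {1, …, 131}; by symmetry P[π(i) > π(i+1)] = 1/2.
By linearity: E[X] = 130 · (1/2) = (131 − 1) · (1/2) = 65 ≈ 65.0000.

E[X] = 65 = 65.0000.


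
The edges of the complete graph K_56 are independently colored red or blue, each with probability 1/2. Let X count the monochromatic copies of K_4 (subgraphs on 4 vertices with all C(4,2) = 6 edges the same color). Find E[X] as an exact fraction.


Let X = Σ_S X_S over the C(56, 4) = 367290 subsets S of size 4, where X_S = 1 if the K_4 on S is monochromatic.
For a fixed S, the K_4 on S has C(4, 2) = 6 edges. P[all 6 edges red] = (1/2)^6, and likewise for blue, so P[monochromatic] = 2·(1/2)^6 = 2^{1 − 6} = 1/32.
By linearity: E[X] = C(56, 4) · 2^{1 − 6} = 367290 · 1/32 = 183645/16.
Numerically: E[X] ≈ 11477.812.

E[X] = C(56,4)·2^(1−C(4,2)) = 183645/16 ≈ 11477.812.


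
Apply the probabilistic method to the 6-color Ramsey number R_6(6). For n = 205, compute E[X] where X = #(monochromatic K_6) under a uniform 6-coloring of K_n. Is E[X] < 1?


E[X] = C(205, 6) · 6^{1 − 15} = 95746959700 · 6^{−14} = 95746959700/78364164096.
As a reduced fraction: E[X] = 23936739925/19591041024 ≈ 1.221821.
Is E[X] < 1? NO.
Since E[X] ≥ 1, the first-moment bound is inconclusive at n = 205; it does NOT by itself certify R_6(6) > 205.

E[X] = 23936739925/19591041024 ≈ 1.221821; E[X] ≥ 1; first-moment method inconclusive here.


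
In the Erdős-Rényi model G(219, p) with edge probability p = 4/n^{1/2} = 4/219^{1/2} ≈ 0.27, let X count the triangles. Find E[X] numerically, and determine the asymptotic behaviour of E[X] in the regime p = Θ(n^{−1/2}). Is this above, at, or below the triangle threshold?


Number of potential triangles: C(219, 3) = 1726669.
Each occurs with probability p³ ≈ (0.27)³ ≈ 1.97476e-02.
By linearity: E[X] = C(219, 3)·p³ ≈ 1726669 · 1.97476e-02 ≈ 34097.528.
Since α = 1/2 < 1, p = c/n^{1/2} ≫ 1/n is above the triangle threshold p ~ 1/n. Asymptotically E[X] ~ (c³/6)·n^{3(1−α)} = (4³/6)·n^{1.5} → ∞; triangles are abundant w.h.p.

E[X] ≈ 34097.528; in regime p = Θ(1/n^{1/2}) E[X] diverges (above the triangle threshold p ~ 1/n).


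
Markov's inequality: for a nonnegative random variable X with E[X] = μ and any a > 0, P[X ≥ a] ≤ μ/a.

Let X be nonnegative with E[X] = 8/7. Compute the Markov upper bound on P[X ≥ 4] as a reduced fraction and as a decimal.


μ = E[X] = 8/7, a = 4.
Markov: P[X ≥ 4] ≤ μ/a = (8/7)/4 = 2/7.
Numerically: ≈ 0.285714.
(Since a = 4 > μ = 1.142857, the bound 2/7 is < 1 and informative.)

P[X ≥ 4] ≤ 2/7 ≈ 0.285714.


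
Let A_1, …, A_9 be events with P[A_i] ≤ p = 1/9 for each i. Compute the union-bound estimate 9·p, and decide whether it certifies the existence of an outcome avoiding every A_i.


Union bound: P[∪_{i=1}^{9} A_i] ≤ Σ_i P[A_i] ≤ 9·p = 9·(1/9) = 1.
Numerically: 1 ≈ 1.00000.
Is 1 < 1? NO.
Since the bound 1 is ≥ 1, the union bound is uninformative here; it does NOT by itself certify existence.

9·p = 1 ≈ 1.00000; existence NOT certified by the union bound.


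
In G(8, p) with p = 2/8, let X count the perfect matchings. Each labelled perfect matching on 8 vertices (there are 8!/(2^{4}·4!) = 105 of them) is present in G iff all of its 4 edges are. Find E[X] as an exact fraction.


K_8 has 8!/(2^{4}·4!) = 105 labelled perfect matchings.
For each such perfect matching H, let X_H = 1 if all 4 edges of H are present in G. Then P[X_H = 1] = p^{4} = (1/4)^{4} = 1/256.
By linearity of expectation: E[X] = Σ_H E[X_H] = 105 · p^{4} = 105 · 1/256 = 105/256.
Numerically: E[X] ≈ 0.4102.

E[X] = 105 · (1/4)^{4} = 105/256 ≈ 0.4102.


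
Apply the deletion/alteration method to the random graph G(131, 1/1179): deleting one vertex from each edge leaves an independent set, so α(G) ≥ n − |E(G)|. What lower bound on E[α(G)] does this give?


E[|E(G)|] = C(131, 2)·p = 8515 · (1/1179) = 65/9.
E[α(G)] ≥ n − E[|E(G)|] = 131 − 65/9 = 1114/9.
Numerically: ≈ 123.778.
(This is only a lower bound; the true E[α(G)] may be larger.)

E[α(G)] ≥ 1114/9 ≈ 123.778.


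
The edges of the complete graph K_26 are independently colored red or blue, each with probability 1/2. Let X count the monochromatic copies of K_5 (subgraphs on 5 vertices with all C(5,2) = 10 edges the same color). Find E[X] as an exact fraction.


Let X = Σ_S X_S over the C(26, 5) = 65780 subsets S of size 5, where X_S = 1 if the K_5 on S is monochromatic.
For a fixed S, the K_5 on S has C(5, 2) = 10 edges. P[all 10 edges red] = (1/2)^10, and likewise for blue, so P[monochromatic] = 2·(1/2)^10 = 2^{1 − 10} = 1/512.
By linearity: E[X] = C(26, 5) · 2^{1 − 10} = 65780 · 1/512 = 16445/128.
Numerically: E[X] ≈ 128.4766.

E[X] = C(26,5)·2^(1−C(5,2)) = 16445/128 ≈ 128.4766.


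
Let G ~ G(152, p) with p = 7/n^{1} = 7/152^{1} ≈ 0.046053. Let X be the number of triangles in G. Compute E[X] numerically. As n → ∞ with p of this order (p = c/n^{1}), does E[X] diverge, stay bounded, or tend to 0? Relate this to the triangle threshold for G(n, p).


Number of potential triangles: C(152, 3) = 573800.
Each occurs with probability p³ ≈ (0.046053)³ ≈ 9.7670488e-05.
By linearity: E[X] = C(152, 3)·p³ ≈ 573800 · 9.7670488e-05 ≈ 56.04333.
Here α = 1, so p = 7/n is exactly at the triangle threshold p ~ 1/n. Asymptotically E[X] → c³/6 = 7³/6 = 343/6 ≈ 57.16667, a bounded constant. In this regime the triangle count is asymptotically Poisson(c³/6).

E[X] ≈ 56.04333; in regime p = Θ(1/n^{1}) E[X] stays bounded (at the triangle threshold p ~ 1/n).


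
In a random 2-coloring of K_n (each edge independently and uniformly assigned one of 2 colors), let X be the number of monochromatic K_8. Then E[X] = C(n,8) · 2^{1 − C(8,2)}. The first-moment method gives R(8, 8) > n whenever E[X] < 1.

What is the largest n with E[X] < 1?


We need C(n, 8) · 2^{1 − 28} < 1, i.e. C(n, 8) < 2^{28 − 1} = 134217728.
Check values of n near the boundary:
  n = 41: C(41, 8) = 95548245; 95548245 < 134217728? YES
  n = 42: C(42, 8) = 118030185; 118030185 < 134217728? YES
  n = 43: C(43, 8) = 145008513; 145008513 < 134217728? NO
  n = 44: C(44, 8) = 177232627; 177232627 < 134217728? NO
The largest n with C(n, 8) < 134217728 is n = 42 (where E[X] = 118030185/134217728 ≈ 0.8794). Hence R(8, 8) > 42, i.e. R(8, 8) ≥ 43.

Largest n = 42; hence R(8, 8) > 42.


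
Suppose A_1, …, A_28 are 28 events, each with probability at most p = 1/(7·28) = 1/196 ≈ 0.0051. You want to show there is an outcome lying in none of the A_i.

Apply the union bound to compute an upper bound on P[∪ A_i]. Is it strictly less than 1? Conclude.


Union bound: P[∪_{i=1}^{28} A_i] ≤ Σ_i P[A_i] ≤ 28·p = 28·(1/196) = 1/7.
Numerically: 1/7 ≈ 0.1429.
Is 1/7 < 1? YES.
Since P[∪ A_i] ≤ 1/7 < 1, the complement has P[∩ A_i^c] ≥ 1 − 1/7 = 6/7 > 0, so some outcome avoids every A_i.

28·p = 1/7 ≈ 0.1429; existence CERTIFIED by the union bound.


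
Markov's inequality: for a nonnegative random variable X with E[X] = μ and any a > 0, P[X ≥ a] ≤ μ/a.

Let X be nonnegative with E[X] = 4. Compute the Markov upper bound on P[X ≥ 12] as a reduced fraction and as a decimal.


μ = E[X] = 4, a = 12.
Markov: P[X ≥ 12] ≤ μ/a = (4)/12 = 1/3.
Numerically: ≈ 0.33333.
(Since a = 12 > μ = 4.00000, the bound 1/3 is < 1 and informative.)

P[X ≥ 12] ≤ 1/3 ≈ 0.33333.


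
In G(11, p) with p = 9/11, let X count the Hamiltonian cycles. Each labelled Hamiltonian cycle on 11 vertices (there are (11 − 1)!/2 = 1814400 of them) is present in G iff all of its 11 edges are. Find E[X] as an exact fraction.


K_11 has (11 − 1)!/2 = 1814400 labelled Hamiltonian cycles.
For each such Hamiltonian cycle H, let X_H = 1 if all 11 edges of H are present in G. Then P[X_H = 1] = p^{11} = (9/11)^{11} = 31381059609/285311670611.
By linearity: E[X] = Σ_H E[X_H] = 1814400 · p^{11} = 1814400 · 31381059609/285311670611 = 56937794554569600/285311670611.
Numerically: E[X] ≈ 1.996e+05.

E[X] = 1814400 · (9/11)^{11} = 56937794554569600/285311670611 ≈ 1.996e+05.


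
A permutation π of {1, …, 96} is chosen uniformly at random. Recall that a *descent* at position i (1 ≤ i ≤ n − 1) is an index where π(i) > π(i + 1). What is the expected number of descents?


Write X = Σ X_I over i = 1, …, 95, with X_I the indicator of one descent.
There are 95 indicators.
For each fixed i, the pair (π(i), π(i+1)) is a uniformly random ordered pair of distinct values from {1, …, 96}; by symmetry P[π(i) > π(i+1)] = 1/2.
By linearity: E[X] = 95 · (1/2) = (96 − 1) · (1/2) = 95/2 ≈ 47.5000.

E[X] = 95/2 = 47.5000.


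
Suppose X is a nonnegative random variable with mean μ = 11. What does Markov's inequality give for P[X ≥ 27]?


μ = E[X] = 11, a = 27.
Markov: P[X ≥ 27] ≤ μ/a = (11)/27 = 11/27.
Numerically: ≈ 0.40741.
(Since a = 27 > μ = 11.00000, the bound 11/27 is < 1 and informative.)

P[X ≥ 27] ≤ 11/27 ≈ 0.40741.


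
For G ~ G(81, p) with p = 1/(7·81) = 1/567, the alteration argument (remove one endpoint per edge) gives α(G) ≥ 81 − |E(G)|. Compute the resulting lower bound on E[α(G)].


E[|E(G)|] = C(81, 2)·p = 3240 · (1/567) = 40/7.
E[α(G)] ≥ n − E[|E(G)|] = 81 − 40/7 = 527/7.
Numerically: ≈ 75.286.
(This is only a lower bound; the true E[α(G)] may be larger.)

E[α(G)] ≥ 527/7 ≈ 75.286.


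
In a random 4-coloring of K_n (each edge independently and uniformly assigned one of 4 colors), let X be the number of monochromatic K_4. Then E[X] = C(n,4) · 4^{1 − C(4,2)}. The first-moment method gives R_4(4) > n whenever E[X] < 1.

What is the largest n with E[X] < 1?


We need C(n, 4) · 4^{1 − 6} < 1, i.e. C(n, 4) < 4^{6 − 1} = 1024.
Check values of n near the boundary:
  n = 12: C(12, 4) = 495; 495 < 1024? YES
  n = 13: C(13, 4) = 715; 715 < 1024? YES
  n = 14: C(14, 4) = 1001; 1001 < 1024? YES
  n = 15: C(15, 4) = 1365; 1365 < 1024? NO
  n = 16: C(16, 4) = 1820; 1820 < 1024? NO
  n = 17: C(17, 4) = 2380; 2380 < 1024? NO
The largest n with C(n, 4) < 1024 is n = 14 (where E[X] = 1001/1024 ≈ 0.977539). Hence R_4(4) > 14, i.e. R_4(4) ≥ 15.

Largest n = 14; hence R_4(4) > 14.


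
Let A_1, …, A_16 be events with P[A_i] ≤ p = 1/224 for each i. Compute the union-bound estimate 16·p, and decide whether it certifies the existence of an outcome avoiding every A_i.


Union bound: P[∪_{i=1}^{16} A_i] ≤ Σ_i P[A_i] ≤ 16·p = 16·(1/224) = 1/14.
Numerically: 1/14 ≈ 0.071.
Is 1/14 < 1? YES.
Since P[∪ A_i] ≤ 1/14 < 1, the complement has P[∩ A_i^c] ≥ 1 − 1/14 = 13/14 > 0, so some outcome avoids every A_i.

16·p = 1/14 ≈ 0.071; existence CERTIFIED by the union bound.


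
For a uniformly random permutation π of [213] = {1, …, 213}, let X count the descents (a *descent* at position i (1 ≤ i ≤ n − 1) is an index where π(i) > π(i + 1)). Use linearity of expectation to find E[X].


Write X = Σ X_I over i = 1, …, 212, with X_I the indicator of one descent.
There are 212 indicators.
For each fixed i, the pair (π(i), π(i+1)) is a uniformly random ordered pair of distinct values from {1, …, 213}; by symmetry P[π(i) > π(i+1)] = 1/2.
By linearity: E[X] = 212 · (1/2) = (213 − 1) · (1/2) = 106 ≈ 106.0000.

E[X] = 106 = 106.0000.


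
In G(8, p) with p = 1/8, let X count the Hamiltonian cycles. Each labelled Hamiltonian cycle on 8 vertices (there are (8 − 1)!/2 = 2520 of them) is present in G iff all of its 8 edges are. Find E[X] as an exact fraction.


K_8 has (8 − 1)!/2 = 2520 labelled Hamiltonian cycles.
For each such Hamiltonian cycle H, let X_H = 1 if all 8 edges of H are present in G. Then P[X_H = 1] = p^{8} = (1/8)^{8} = 1/16777216.
Summing the indicators: E[X] = Σ_H E[X_H] = 2520 · p^{8} = 2520 · 1/16777216 = 315/2097152.
Numerically: E[X] ≈ 0.000150204.

E[X] = 2520 · (1/8)^{8} = 315/2097152 ≈ 0.000150204.


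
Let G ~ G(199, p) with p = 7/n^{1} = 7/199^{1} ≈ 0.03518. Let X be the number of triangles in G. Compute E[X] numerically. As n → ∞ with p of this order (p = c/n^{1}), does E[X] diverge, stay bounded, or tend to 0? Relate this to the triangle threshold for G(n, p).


Number of potential triangles: C(199, 3) = 1293699.
Each occurs with probability p³ ≈ (0.03518)³ ≈ 4.352461e-05.
By linearity: E[X] = C(199, 3)·p³ ≈ 1293699 · 4.352461e-05 ≈ 56.3077.
Here α = 1, so p = 7/n is exactly at the triangle threshold p ~ 1/n. Asymptotically E[X] → c³/6 = 7³/6 = 343/6 ≈ 57.1667, a bounded constant. In this regime the triangle count is asymptotically Poisson(c³/6).

E[X] ≈ 56.3077; in regime p = Θ(1/n^{1}) E[X] stays bounded (at the triangle threshold p ~ 1/n).


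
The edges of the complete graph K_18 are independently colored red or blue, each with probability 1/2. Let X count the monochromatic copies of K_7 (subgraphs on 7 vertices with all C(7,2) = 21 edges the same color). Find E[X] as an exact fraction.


Let X = Σ_S X_S over the C(18, 7) = 31824 subsets S of size 7, where X_S = 1 if the K_7 on S is monochromatic.
For a fixed S, the K_7 on S has C(7, 2) = 21 edges. P[all 21 edges red] = (1/2)^21, and likewise for blue, so P[monochromatic] = 2·(1/2)^21 = 2^{1 − 21} = 1/1048576.
Summing: E[X] = C(18, 7) · 2^{1 − 21} = 31824 · 1/1048576 = 1989/65536.
Numerically: E[X] ≈ 0.030350.

E[X] = C(18,7)·2^(1−C(7,2)) = 1989/65536 ≈ 0.030350.


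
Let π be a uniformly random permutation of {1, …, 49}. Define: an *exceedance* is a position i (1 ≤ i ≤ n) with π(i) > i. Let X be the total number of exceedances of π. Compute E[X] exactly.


Write X = Σ_{i=1}^{49} X_i, where X_i = 1_{π(i) > i}.
For each fixed i, π(i) is uniform over {1, …, 49} (marginal of a uniform permutation), so P[π(i) > i] = (n − i)/n. Summing: Σ_{i=1}^{49} (n − i)/n = (0 + 1 + … + 48)/49 = 49(49 − 1)/(2·49) = (49 − 1)/2.
Hence E[X] = Σ_{i=1}^{49} (49 − i)/49 = 24 ≈ 24.0000.

E[X] = 24 = 24.0000.


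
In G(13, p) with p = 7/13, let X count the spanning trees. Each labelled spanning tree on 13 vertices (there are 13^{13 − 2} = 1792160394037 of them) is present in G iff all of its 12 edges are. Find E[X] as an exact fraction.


K_13 has 13^{13 − 2} = 1792160394037 labelled spanning trees.
For each such spanning tree H, let X_H = 1 if all 12 edges of H are present in G. Then P[X_H = 1] = p^{12} = (7/13)^{12} = 13841287201/23298085122481.
By linearity of expectation: E[X] = Σ_H E[X_H] = 1792160394037 · p^{12} = 1792160394037 · 13841287201/23298085122481 = 13841287201/13.
Numerically: E[X] ≈ 1.06471e+09.

E[X] = 1792160394037 · (7/13)^{12} = 13841287201/13 ≈ 1.06471e+09.


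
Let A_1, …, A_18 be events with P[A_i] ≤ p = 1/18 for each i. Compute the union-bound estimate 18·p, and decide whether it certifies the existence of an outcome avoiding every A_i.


Union bound: P[∪_{i=1}^{18} A_i] ≤ Σ_i P[A_i] ≤ 18·p = 18·(1/18) = 1.
Numerically: 1 ≈ 1.0000000.
Is 1 < 1? NO.
Since the bound 1 is ≥ 1, the union bound is uninformative here; it does NOT by itself certify existence.

18·p = 1 ≈ 1.0000000; existence NOT certified by the union bound.


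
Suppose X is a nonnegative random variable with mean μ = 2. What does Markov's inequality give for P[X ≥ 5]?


μ = E[X] = 2, a = 5.
Markov: P[X ≥ 5] ≤ μ/a = (2)/5 = 2/5.
Numerically: ≈ 0.40000.
(Since a = 5 > μ = 2.00000, the bound 2/5 is < 1 and informative.)

P[X ≥ 5] ≤ 2/5 ≈ 0.40000.


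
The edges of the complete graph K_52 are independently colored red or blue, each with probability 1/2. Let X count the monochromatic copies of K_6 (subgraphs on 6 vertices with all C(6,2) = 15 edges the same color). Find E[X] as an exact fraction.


Let X = Σ_S X_S over the C(52, 6) = 20358520 subsets S of size 6, where X_S = 1 if the K_6 on S is monochromatic.
For a fixed S, the K_6 on S has C(6, 2) = 15 edges. P[all 15 edges red] = (1/2)^15, and likewise for blue, so P[monochromatic] = 2·(1/2)^15 = 2^{1 − 15} = 1/16384.
Summing: E[X] = C(52, 6) · 2^{1 − 15} = 20358520 · 1/16384 = 2544815/2048.
Numerically: E[X] ≈ 1242.585449.

E[X] = C(52,6)·2^(1−C(6,2)) = 2544815/2048 ≈ 1242.585449.


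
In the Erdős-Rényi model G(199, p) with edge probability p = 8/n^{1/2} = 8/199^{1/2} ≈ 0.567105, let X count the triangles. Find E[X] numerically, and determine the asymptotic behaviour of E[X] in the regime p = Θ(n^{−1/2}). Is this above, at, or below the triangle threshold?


Number of potential triangles: C(199, 3) = 1293699.
Each occurs with probability p³ ≈ (0.567105)³ ≈ 1.82385516e-01.
By linearity: E[X] = C(199, 3)·p³ ≈ 1293699 · 1.82385516e-01 ≈ 235951.959744.
Since α = 1/2 < 1, p = c/n^{1/2} ≫ 1/n is above the triangle threshold p ~ 1/n. Asymptotically E[X] ~ (c³/6)·n^{3(1−α)} = (8³/6)·n^{1.5} → ∞; triangles are abundant w.h.p.

E[X] ≈ 235951.959744; in regime p = Θ(1/n^{1/2}) E[X] diverges (above the triangle threshold p ~ 1/n).


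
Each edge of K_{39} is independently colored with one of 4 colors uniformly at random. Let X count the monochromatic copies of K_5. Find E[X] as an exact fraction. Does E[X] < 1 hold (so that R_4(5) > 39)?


E[X] = C(39, 5) · 4^{1 − 10} = 575757 · 4^{−9} = 575757/262144.
As a reduced fraction: E[X] = 575757/262144 ≈ 2.196339.
Is E[X] < 1? NO.
Since E[X] ≥ 1, the first-moment bound is inconclusive at n = 39; it does NOT by itself certify R_4(5) > 39.

E[X] = 575757/262144 ≈ 2.196339; E[X] ≥ 1; first-moment method inconclusive here.


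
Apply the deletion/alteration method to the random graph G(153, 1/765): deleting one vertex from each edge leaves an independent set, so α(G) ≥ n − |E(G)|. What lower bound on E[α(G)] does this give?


E[|E(G)|] = C(153, 2)·p = 11628 · (1/765) = 76/5.
E[α(G)] ≥ n − E[|E(G)|] = 153 − 76/5 = 689/5.
Numerically: ≈ 137.800000.
(This is only a lower bound; the true E[α(G)] may be larger.)

E[α(G)] ≥ 689/5 ≈ 137.800000.


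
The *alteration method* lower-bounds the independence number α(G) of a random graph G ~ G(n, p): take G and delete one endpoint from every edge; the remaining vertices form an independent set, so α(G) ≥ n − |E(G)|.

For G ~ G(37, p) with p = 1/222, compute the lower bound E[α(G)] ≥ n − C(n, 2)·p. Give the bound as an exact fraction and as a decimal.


E[|E(G)|] = C(37, 2)·p = 666 · (1/222) = 3.
E[α(G)] ≥ n − E[|E(G)|] = 37 − 3 = 34.
Numerically: ≈ 34.00000.
(This is only a lower bound; the true E[α(G)] may be larger.)

E[α(G)] ≥ 34 ≈ 34.00000.


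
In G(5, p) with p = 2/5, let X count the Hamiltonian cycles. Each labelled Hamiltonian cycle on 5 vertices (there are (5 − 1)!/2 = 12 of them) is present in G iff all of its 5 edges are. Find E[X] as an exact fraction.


K_5 has (5 − 1)!/2 = 12 labelled Hamiltonian cycles.
For each such Hamiltonian cycle H, let X_H = 1 if all 5 edges of H are present in G. Then P[X_H = 1] = p^{5} = (2/5)^{5} = 32/3125.
By linearity of expectation: E[X] = Σ_H E[X_H] = 12 · p^{5} = 12 · 32/3125 = 384/3125.
Numerically: E[X] ≈ 0.123.

E[X] = 12 · (2/5)^{5} = 384/3125 ≈ 0.123.


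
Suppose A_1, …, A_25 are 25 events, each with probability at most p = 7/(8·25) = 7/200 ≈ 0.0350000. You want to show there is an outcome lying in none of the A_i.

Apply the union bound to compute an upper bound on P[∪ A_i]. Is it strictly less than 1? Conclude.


Union bound: P[∪_{i=1}^{25} A_i] ≤ Σ_i P[A_i] ≤ 25·p = 25·(7/200) = 7/8.
Numerically: 7/8 ≈ 0.8750000.
Is 7/8 < 1? YES.
Since P[∪ A_i] ≤ 7/8 < 1, the complement has P[∩ A_i^c] ≥ 1 − 7/8 = 1/8 > 0, so some outcome avoids every A_i.

25·p = 7/8 ≈ 0.8750000; existence CERTIFIED by the union bound.


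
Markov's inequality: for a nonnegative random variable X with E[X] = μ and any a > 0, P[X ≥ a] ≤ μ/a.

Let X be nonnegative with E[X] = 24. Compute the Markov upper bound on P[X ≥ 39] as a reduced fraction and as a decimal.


μ = E[X] = 24, a = 39.
Markov: P[X ≥ 39] ≤ μ/a = (24)/39 = 8/13.
Numerically: ≈ 0.6154.
(Since a = 39 > μ = 24.0000, the bound 8/13 is < 1 and informative.)

P[X ≥ 39] ≤ 8/13 ≈ 0.6154.


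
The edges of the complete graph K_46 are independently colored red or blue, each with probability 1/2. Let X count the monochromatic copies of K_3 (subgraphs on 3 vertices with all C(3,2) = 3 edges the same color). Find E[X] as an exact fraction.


Let X = Σ_S X_S over the C(46, 3) = 15180 subsets S of size 3, where X_S = 1 if the K_3 on S is monochromatic.
For a fixed S, the K_3 on S has C(3, 2) = 3 edges. P[all 3 edges red] = (1/2)^3, and likewise for blue, so P[monochromatic] = 2·(1/2)^3 = 2^{1 − 3} = 1/4.
Summing: E[X] = C(46, 3) · 2^{1 − 3} = 15180 · 1/4 = 3795.
Numerically: E[X] ≈ 3795.0000.

E[X] = C(46,3)·2^(1−C(3,2)) = 3795 ≈ 3795.0000.


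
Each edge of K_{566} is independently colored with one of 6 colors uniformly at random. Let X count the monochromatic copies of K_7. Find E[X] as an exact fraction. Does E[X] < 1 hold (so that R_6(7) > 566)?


E[X] = C(566, 7) · 6^{1 − 21} = 3557206237959440 · 6^{−20} = 3557206237959440/3656158440062976.
As a reduced fraction: E[X] = 222325389872465/228509902503936 ≈ 0.9729.
Is E[X] < 1? YES.
Since E[X] < 1, there exists a 6-coloring of K_{566} with no monochromatic K_7; hence R_6(7) > 566.

E[X] = 222325389872465/228509902503936 ≈ 0.9729; E[X] < 1, so R_6(7) > 566.


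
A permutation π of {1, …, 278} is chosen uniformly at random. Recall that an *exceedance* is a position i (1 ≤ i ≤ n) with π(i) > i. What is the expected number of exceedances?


Write X = Σ_{i=1}^{278} X_i, where X_i = 1_{π(i) > i}.
For each fixed i, π(i) is uniform over {1, …, 278} (marginal of a uniform permutation), so P[π(i) > i] = (n − i)/n. Summing: Σ_{i=1}^{278} (n − i)/n = (0 + 1 + … + 277)/278 = 278(278 − 1)/(2·278) = (278 − 1)/2.
Hence E[X] = Σ_{i=1}^{278} (278 − i)/278 = 277/2 ≈ 138.500000.

E[X] = 277/2 = 138.500000.


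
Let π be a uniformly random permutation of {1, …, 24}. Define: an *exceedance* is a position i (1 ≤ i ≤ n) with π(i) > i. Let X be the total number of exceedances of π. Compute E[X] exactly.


Write X = Σ_{i=1}^{24} X_i, where X_i = 1_{π(i) > i}.
For each fixed i, π(i) is uniform over {1, …, 24} (marginal of a uniform permutation), so P[π(i) > i] = (n − i)/n. Summing: Σ_{i=1}^{24} (n − i)/n = (0 + 1 + … + 23)/24 = 24(24 − 1)/(2·24) = (24 − 1)/2.
Hence E[X] = Σ_{i=1}^{24} (24 − i)/24 = 23/2 ≈ 11.500.

E[X] = 23/2 = 11.500.


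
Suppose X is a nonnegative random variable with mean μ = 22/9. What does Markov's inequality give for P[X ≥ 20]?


μ = E[X] = 22/9, a = 20.
Markov: P[X ≥ 20] ≤ μ/a = (22/9)/20 = 11/90.
Numerically: ≈ 0.122.
(Since a = 20 > μ = 2.444, the bound 11/90 is < 1 and informative.)

P[X ≥ 20] ≤ 11/90 ≈ 0.122.


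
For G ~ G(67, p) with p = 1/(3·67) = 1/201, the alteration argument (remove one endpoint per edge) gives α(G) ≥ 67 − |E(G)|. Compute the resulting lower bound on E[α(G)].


E[|E(G)|] = C(67, 2)·p = 2211 · (1/201) = 11.
E[α(G)] ≥ n − E[|E(G)|] = 67 − 11 = 56.
Numerically: ≈ 56.0000.
(This is only a lower bound; the true E[α(G)] may be larger.)

E[α(G)] ≥ 56 ≈ 56.0000.
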